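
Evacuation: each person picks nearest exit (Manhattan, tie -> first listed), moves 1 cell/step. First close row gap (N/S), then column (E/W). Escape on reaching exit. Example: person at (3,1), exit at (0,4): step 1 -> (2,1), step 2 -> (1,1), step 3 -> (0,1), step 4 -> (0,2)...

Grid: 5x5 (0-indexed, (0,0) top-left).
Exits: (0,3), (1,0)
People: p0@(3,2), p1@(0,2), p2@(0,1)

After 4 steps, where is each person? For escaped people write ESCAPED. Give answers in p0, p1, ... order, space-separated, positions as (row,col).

Step 1: p0:(3,2)->(2,2) | p1:(0,2)->(0,3)->EXIT | p2:(0,1)->(0,2)
Step 2: p0:(2,2)->(1,2) | p1:escaped | p2:(0,2)->(0,3)->EXIT
Step 3: p0:(1,2)->(0,2) | p1:escaped | p2:escaped
Step 4: p0:(0,2)->(0,3)->EXIT | p1:escaped | p2:escaped

ESCAPED ESCAPED ESCAPED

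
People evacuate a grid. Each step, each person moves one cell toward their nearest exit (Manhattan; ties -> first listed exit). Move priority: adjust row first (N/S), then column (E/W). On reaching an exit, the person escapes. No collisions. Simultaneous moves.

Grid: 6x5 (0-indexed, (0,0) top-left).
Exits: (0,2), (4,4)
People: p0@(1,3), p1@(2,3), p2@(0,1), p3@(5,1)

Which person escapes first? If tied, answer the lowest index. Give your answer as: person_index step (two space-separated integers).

Step 1: p0:(1,3)->(0,3) | p1:(2,3)->(1,3) | p2:(0,1)->(0,2)->EXIT | p3:(5,1)->(4,1)
Step 2: p0:(0,3)->(0,2)->EXIT | p1:(1,3)->(0,3) | p2:escaped | p3:(4,1)->(4,2)
Step 3: p0:escaped | p1:(0,3)->(0,2)->EXIT | p2:escaped | p3:(4,2)->(4,3)
Step 4: p0:escaped | p1:escaped | p2:escaped | p3:(4,3)->(4,4)->EXIT
Exit steps: [2, 3, 1, 4]
First to escape: p2 at step 1

Answer: 2 1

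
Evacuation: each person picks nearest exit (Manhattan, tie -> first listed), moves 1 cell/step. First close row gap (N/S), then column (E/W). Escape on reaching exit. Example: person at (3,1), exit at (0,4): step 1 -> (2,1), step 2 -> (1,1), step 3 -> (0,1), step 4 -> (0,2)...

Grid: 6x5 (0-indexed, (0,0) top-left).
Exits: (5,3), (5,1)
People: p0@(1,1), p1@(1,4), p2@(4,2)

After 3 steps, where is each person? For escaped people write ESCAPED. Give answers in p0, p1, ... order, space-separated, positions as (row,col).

Step 1: p0:(1,1)->(2,1) | p1:(1,4)->(2,4) | p2:(4,2)->(5,2)
Step 2: p0:(2,1)->(3,1) | p1:(2,4)->(3,4) | p2:(5,2)->(5,3)->EXIT
Step 3: p0:(3,1)->(4,1) | p1:(3,4)->(4,4) | p2:escaped

(4,1) (4,4) ESCAPED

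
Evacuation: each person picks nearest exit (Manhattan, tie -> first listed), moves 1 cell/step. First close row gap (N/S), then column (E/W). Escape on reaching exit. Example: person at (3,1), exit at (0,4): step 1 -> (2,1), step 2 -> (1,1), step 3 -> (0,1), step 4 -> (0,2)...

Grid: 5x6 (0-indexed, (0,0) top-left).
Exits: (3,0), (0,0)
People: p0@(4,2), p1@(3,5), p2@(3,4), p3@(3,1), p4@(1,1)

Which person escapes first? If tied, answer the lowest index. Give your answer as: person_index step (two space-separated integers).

Step 1: p0:(4,2)->(3,2) | p1:(3,5)->(3,4) | p2:(3,4)->(3,3) | p3:(3,1)->(3,0)->EXIT | p4:(1,1)->(0,1)
Step 2: p0:(3,2)->(3,1) | p1:(3,4)->(3,3) | p2:(3,3)->(3,2) | p3:escaped | p4:(0,1)->(0,0)->EXIT
Step 3: p0:(3,1)->(3,0)->EXIT | p1:(3,3)->(3,2) | p2:(3,2)->(3,1) | p3:escaped | p4:escaped
Step 4: p0:escaped | p1:(3,2)->(3,1) | p2:(3,1)->(3,0)->EXIT | p3:escaped | p4:escaped
Step 5: p0:escaped | p1:(3,1)->(3,0)->EXIT | p2:escaped | p3:escaped | p4:escaped
Exit steps: [3, 5, 4, 1, 2]
First to escape: p3 at step 1

Answer: 3 1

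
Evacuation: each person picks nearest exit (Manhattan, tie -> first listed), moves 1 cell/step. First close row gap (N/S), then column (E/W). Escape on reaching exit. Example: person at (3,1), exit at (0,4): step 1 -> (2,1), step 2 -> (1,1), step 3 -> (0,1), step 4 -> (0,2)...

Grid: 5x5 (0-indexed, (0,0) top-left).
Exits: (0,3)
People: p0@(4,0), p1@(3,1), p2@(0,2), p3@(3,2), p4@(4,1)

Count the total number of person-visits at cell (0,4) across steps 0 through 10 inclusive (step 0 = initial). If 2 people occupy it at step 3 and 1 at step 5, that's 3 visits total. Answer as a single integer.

Answer: 0

Derivation:
Step 0: p0@(4,0) p1@(3,1) p2@(0,2) p3@(3,2) p4@(4,1) -> at (0,4): 0 [-], cum=0
Step 1: p0@(3,0) p1@(2,1) p2@ESC p3@(2,2) p4@(3,1) -> at (0,4): 0 [-], cum=0
Step 2: p0@(2,0) p1@(1,1) p2@ESC p3@(1,2) p4@(2,1) -> at (0,4): 0 [-], cum=0
Step 3: p0@(1,0) p1@(0,1) p2@ESC p3@(0,2) p4@(1,1) -> at (0,4): 0 [-], cum=0
Step 4: p0@(0,0) p1@(0,2) p2@ESC p3@ESC p4@(0,1) -> at (0,4): 0 [-], cum=0
Step 5: p0@(0,1) p1@ESC p2@ESC p3@ESC p4@(0,2) -> at (0,4): 0 [-], cum=0
Step 6: p0@(0,2) p1@ESC p2@ESC p3@ESC p4@ESC -> at (0,4): 0 [-], cum=0
Step 7: p0@ESC p1@ESC p2@ESC p3@ESC p4@ESC -> at (0,4): 0 [-], cum=0
Total visits = 0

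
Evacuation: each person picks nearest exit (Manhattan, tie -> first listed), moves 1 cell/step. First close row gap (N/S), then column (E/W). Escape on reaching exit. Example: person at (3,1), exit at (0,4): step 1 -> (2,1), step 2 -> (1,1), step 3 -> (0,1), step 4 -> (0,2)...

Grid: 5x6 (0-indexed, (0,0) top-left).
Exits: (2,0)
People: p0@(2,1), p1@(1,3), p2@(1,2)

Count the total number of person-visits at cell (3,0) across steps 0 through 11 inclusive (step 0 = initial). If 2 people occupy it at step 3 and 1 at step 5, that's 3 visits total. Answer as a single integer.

Answer: 0

Derivation:
Step 0: p0@(2,1) p1@(1,3) p2@(1,2) -> at (3,0): 0 [-], cum=0
Step 1: p0@ESC p1@(2,3) p2@(2,2) -> at (3,0): 0 [-], cum=0
Step 2: p0@ESC p1@(2,2) p2@(2,1) -> at (3,0): 0 [-], cum=0
Step 3: p0@ESC p1@(2,1) p2@ESC -> at (3,0): 0 [-], cum=0
Step 4: p0@ESC p1@ESC p2@ESC -> at (3,0): 0 [-], cum=0
Total visits = 0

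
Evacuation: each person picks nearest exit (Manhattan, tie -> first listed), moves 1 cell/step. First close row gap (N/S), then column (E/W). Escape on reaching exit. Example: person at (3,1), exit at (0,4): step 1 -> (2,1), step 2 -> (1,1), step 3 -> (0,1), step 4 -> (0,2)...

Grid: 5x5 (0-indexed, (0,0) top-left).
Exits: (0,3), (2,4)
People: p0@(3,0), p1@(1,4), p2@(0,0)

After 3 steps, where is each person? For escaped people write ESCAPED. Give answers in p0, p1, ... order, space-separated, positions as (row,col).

Step 1: p0:(3,0)->(2,0) | p1:(1,4)->(2,4)->EXIT | p2:(0,0)->(0,1)
Step 2: p0:(2,0)->(2,1) | p1:escaped | p2:(0,1)->(0,2)
Step 3: p0:(2,1)->(2,2) | p1:escaped | p2:(0,2)->(0,3)->EXIT

(2,2) ESCAPED ESCAPED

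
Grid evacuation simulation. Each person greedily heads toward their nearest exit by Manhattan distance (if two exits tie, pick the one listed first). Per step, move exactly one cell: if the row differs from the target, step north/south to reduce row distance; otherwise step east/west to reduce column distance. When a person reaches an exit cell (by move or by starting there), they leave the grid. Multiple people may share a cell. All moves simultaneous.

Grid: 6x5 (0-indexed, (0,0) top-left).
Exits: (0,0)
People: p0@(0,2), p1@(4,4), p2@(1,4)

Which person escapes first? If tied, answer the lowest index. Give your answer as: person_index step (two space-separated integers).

Answer: 0 2

Derivation:
Step 1: p0:(0,2)->(0,1) | p1:(4,4)->(3,4) | p2:(1,4)->(0,4)
Step 2: p0:(0,1)->(0,0)->EXIT | p1:(3,4)->(2,4) | p2:(0,4)->(0,3)
Step 3: p0:escaped | p1:(2,4)->(1,4) | p2:(0,3)->(0,2)
Step 4: p0:escaped | p1:(1,4)->(0,4) | p2:(0,2)->(0,1)
Step 5: p0:escaped | p1:(0,4)->(0,3) | p2:(0,1)->(0,0)->EXIT
Step 6: p0:escaped | p1:(0,3)->(0,2) | p2:escaped
Step 7: p0:escaped | p1:(0,2)->(0,1) | p2:escaped
Step 8: p0:escaped | p1:(0,1)->(0,0)->EXIT | p2:escaped
Exit steps: [2, 8, 5]
First to escape: p0 at step 2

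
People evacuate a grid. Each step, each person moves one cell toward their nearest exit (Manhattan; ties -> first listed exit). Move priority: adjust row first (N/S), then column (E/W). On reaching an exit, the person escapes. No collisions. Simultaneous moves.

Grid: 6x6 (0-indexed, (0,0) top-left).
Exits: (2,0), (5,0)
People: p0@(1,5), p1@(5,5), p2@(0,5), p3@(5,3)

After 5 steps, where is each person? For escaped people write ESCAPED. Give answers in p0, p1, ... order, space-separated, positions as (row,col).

Step 1: p0:(1,5)->(2,5) | p1:(5,5)->(5,4) | p2:(0,5)->(1,5) | p3:(5,3)->(5,2)
Step 2: p0:(2,5)->(2,4) | p1:(5,4)->(5,3) | p2:(1,5)->(2,5) | p3:(5,2)->(5,1)
Step 3: p0:(2,4)->(2,3) | p1:(5,3)->(5,2) | p2:(2,5)->(2,4) | p3:(5,1)->(5,0)->EXIT
Step 4: p0:(2,3)->(2,2) | p1:(5,2)->(5,1) | p2:(2,4)->(2,3) | p3:escaped
Step 5: p0:(2,2)->(2,1) | p1:(5,1)->(5,0)->EXIT | p2:(2,3)->(2,2) | p3:escaped

(2,1) ESCAPED (2,2) ESCAPED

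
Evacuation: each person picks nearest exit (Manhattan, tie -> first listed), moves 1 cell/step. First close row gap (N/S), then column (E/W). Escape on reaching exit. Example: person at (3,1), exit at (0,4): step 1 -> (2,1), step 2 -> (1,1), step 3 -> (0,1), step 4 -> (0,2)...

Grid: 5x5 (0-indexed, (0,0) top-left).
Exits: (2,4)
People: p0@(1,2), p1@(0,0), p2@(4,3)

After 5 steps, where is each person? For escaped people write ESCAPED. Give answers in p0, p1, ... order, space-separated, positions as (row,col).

Step 1: p0:(1,2)->(2,2) | p1:(0,0)->(1,0) | p2:(4,3)->(3,3)
Step 2: p0:(2,2)->(2,3) | p1:(1,0)->(2,0) | p2:(3,3)->(2,3)
Step 3: p0:(2,3)->(2,4)->EXIT | p1:(2,0)->(2,1) | p2:(2,3)->(2,4)->EXIT
Step 4: p0:escaped | p1:(2,1)->(2,2) | p2:escaped
Step 5: p0:escaped | p1:(2,2)->(2,3) | p2:escaped

ESCAPED (2,3) ESCAPED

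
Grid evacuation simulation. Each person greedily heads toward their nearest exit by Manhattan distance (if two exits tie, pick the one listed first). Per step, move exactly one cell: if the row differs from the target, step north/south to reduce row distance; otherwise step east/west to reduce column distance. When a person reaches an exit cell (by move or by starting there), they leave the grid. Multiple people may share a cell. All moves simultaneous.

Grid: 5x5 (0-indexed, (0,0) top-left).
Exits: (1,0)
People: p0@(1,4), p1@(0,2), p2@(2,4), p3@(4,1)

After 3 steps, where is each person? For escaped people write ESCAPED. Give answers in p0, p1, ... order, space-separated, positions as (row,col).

Step 1: p0:(1,4)->(1,3) | p1:(0,2)->(1,2) | p2:(2,4)->(1,4) | p3:(4,1)->(3,1)
Step 2: p0:(1,3)->(1,2) | p1:(1,2)->(1,1) | p2:(1,4)->(1,3) | p3:(3,1)->(2,1)
Step 3: p0:(1,2)->(1,1) | p1:(1,1)->(1,0)->EXIT | p2:(1,3)->(1,2) | p3:(2,1)->(1,1)

(1,1) ESCAPED (1,2) (1,1)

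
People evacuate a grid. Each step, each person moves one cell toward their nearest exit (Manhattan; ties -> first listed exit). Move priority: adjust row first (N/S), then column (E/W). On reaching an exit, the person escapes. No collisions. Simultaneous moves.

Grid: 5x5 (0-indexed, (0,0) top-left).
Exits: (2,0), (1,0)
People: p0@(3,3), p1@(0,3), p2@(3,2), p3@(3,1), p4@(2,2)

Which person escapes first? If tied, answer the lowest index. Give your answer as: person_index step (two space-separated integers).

Step 1: p0:(3,3)->(2,3) | p1:(0,3)->(1,3) | p2:(3,2)->(2,2) | p3:(3,1)->(2,1) | p4:(2,2)->(2,1)
Step 2: p0:(2,3)->(2,2) | p1:(1,3)->(1,2) | p2:(2,2)->(2,1) | p3:(2,1)->(2,0)->EXIT | p4:(2,1)->(2,0)->EXIT
Step 3: p0:(2,2)->(2,1) | p1:(1,2)->(1,1) | p2:(2,1)->(2,0)->EXIT | p3:escaped | p4:escaped
Step 4: p0:(2,1)->(2,0)->EXIT | p1:(1,1)->(1,0)->EXIT | p2:escaped | p3:escaped | p4:escaped
Exit steps: [4, 4, 3, 2, 2]
First to escape: p3 at step 2

Answer: 3 2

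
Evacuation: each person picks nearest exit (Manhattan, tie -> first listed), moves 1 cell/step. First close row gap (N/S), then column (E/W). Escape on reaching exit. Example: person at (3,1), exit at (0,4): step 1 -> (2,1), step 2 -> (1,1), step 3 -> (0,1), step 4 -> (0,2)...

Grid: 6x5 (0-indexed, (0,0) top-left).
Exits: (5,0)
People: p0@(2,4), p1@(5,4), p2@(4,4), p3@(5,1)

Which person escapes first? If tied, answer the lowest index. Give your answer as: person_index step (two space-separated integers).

Answer: 3 1

Derivation:
Step 1: p0:(2,4)->(3,4) | p1:(5,4)->(5,3) | p2:(4,4)->(5,4) | p3:(5,1)->(5,0)->EXIT
Step 2: p0:(3,4)->(4,4) | p1:(5,3)->(5,2) | p2:(5,4)->(5,3) | p3:escaped
Step 3: p0:(4,4)->(5,4) | p1:(5,2)->(5,1) | p2:(5,3)->(5,2) | p3:escaped
Step 4: p0:(5,4)->(5,3) | p1:(5,1)->(5,0)->EXIT | p2:(5,2)->(5,1) | p3:escaped
Step 5: p0:(5,3)->(5,2) | p1:escaped | p2:(5,1)->(5,0)->EXIT | p3:escaped
Step 6: p0:(5,2)->(5,1) | p1:escaped | p2:escaped | p3:escaped
Step 7: p0:(5,1)->(5,0)->EXIT | p1:escaped | p2:escaped | p3:escaped
Exit steps: [7, 4, 5, 1]
First to escape: p3 at step 1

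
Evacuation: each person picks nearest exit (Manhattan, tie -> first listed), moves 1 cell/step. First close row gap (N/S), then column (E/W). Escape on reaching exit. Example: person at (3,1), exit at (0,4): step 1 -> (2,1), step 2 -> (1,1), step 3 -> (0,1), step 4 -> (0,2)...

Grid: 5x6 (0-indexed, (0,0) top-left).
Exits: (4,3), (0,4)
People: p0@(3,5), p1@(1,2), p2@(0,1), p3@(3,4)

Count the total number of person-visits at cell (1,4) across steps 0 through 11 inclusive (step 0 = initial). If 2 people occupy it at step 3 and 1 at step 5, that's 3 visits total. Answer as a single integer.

Answer: 0

Derivation:
Step 0: p0@(3,5) p1@(1,2) p2@(0,1) p3@(3,4) -> at (1,4): 0 [-], cum=0
Step 1: p0@(4,5) p1@(0,2) p2@(0,2) p3@(4,4) -> at (1,4): 0 [-], cum=0
Step 2: p0@(4,4) p1@(0,3) p2@(0,3) p3@ESC -> at (1,4): 0 [-], cum=0
Step 3: p0@ESC p1@ESC p2@ESC p3@ESC -> at (1,4): 0 [-], cum=0
Total visits = 0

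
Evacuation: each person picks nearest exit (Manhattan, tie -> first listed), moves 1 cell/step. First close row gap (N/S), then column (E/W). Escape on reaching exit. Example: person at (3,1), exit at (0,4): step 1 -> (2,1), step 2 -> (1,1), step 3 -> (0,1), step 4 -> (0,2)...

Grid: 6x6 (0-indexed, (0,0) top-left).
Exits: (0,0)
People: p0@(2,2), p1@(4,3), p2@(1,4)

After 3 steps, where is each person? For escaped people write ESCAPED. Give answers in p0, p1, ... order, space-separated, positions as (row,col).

Step 1: p0:(2,2)->(1,2) | p1:(4,3)->(3,3) | p2:(1,4)->(0,4)
Step 2: p0:(1,2)->(0,2) | p1:(3,3)->(2,3) | p2:(0,4)->(0,3)
Step 3: p0:(0,2)->(0,1) | p1:(2,3)->(1,3) | p2:(0,3)->(0,2)

(0,1) (1,3) (0,2)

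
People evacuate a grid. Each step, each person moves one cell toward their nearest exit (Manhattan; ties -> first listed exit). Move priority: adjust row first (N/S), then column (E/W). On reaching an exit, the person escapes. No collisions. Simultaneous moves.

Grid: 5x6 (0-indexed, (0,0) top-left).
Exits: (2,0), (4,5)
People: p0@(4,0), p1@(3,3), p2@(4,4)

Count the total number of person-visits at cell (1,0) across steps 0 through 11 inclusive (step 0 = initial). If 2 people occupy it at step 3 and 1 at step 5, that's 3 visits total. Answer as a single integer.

Answer: 0

Derivation:
Step 0: p0@(4,0) p1@(3,3) p2@(4,4) -> at (1,0): 0 [-], cum=0
Step 1: p0@(3,0) p1@(4,3) p2@ESC -> at (1,0): 0 [-], cum=0
Step 2: p0@ESC p1@(4,4) p2@ESC -> at (1,0): 0 [-], cum=0
Step 3: p0@ESC p1@ESC p2@ESC -> at (1,0): 0 [-], cum=0
Total visits = 0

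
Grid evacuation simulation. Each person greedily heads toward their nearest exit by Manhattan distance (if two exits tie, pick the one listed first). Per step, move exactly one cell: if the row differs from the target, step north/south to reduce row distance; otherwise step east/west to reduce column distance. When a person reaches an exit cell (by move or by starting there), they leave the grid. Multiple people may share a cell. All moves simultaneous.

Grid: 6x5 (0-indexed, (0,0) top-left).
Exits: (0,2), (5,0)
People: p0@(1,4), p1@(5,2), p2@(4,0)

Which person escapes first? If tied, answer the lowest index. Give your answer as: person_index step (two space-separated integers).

Step 1: p0:(1,4)->(0,4) | p1:(5,2)->(5,1) | p2:(4,0)->(5,0)->EXIT
Step 2: p0:(0,4)->(0,3) | p1:(5,1)->(5,0)->EXIT | p2:escaped
Step 3: p0:(0,3)->(0,2)->EXIT | p1:escaped | p2:escaped
Exit steps: [3, 2, 1]
First to escape: p2 at step 1

Answer: 2 1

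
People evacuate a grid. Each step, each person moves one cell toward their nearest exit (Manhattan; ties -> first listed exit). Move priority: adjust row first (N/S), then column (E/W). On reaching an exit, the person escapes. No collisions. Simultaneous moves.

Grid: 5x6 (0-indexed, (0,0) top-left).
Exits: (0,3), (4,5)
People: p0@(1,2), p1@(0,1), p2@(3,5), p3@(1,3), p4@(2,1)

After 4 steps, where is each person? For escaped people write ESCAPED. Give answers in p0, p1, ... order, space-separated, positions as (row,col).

Step 1: p0:(1,2)->(0,2) | p1:(0,1)->(0,2) | p2:(3,5)->(4,5)->EXIT | p3:(1,3)->(0,3)->EXIT | p4:(2,1)->(1,1)
Step 2: p0:(0,2)->(0,3)->EXIT | p1:(0,2)->(0,3)->EXIT | p2:escaped | p3:escaped | p4:(1,1)->(0,1)
Step 3: p0:escaped | p1:escaped | p2:escaped | p3:escaped | p4:(0,1)->(0,2)
Step 4: p0:escaped | p1:escaped | p2:escaped | p3:escaped | p4:(0,2)->(0,3)->EXIT

ESCAPED ESCAPED ESCAPED ESCAPED ESCAPED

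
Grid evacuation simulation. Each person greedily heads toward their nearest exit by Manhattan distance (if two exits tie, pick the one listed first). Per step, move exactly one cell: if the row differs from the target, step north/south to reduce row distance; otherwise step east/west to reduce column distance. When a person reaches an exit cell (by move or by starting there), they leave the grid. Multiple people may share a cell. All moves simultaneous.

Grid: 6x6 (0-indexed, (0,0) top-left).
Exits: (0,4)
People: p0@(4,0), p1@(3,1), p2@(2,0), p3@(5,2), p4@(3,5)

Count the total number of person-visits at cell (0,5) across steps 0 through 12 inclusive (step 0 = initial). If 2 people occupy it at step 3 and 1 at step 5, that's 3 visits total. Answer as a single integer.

Step 0: p0@(4,0) p1@(3,1) p2@(2,0) p3@(5,2) p4@(3,5) -> at (0,5): 0 [-], cum=0
Step 1: p0@(3,0) p1@(2,1) p2@(1,0) p3@(4,2) p4@(2,5) -> at (0,5): 0 [-], cum=0
Step 2: p0@(2,0) p1@(1,1) p2@(0,0) p3@(3,2) p4@(1,5) -> at (0,5): 0 [-], cum=0
Step 3: p0@(1,0) p1@(0,1) p2@(0,1) p3@(2,2) p4@(0,5) -> at (0,5): 1 [p4], cum=1
Step 4: p0@(0,0) p1@(0,2) p2@(0,2) p3@(1,2) p4@ESC -> at (0,5): 0 [-], cum=1
Step 5: p0@(0,1) p1@(0,3) p2@(0,3) p3@(0,2) p4@ESC -> at (0,5): 0 [-], cum=1
Step 6: p0@(0,2) p1@ESC p2@ESC p3@(0,3) p4@ESC -> at (0,5): 0 [-], cum=1
Step 7: p0@(0,3) p1@ESC p2@ESC p3@ESC p4@ESC -> at (0,5): 0 [-], cum=1
Step 8: p0@ESC p1@ESC p2@ESC p3@ESC p4@ESC -> at (0,5): 0 [-], cum=1
Total visits = 1

Answer: 1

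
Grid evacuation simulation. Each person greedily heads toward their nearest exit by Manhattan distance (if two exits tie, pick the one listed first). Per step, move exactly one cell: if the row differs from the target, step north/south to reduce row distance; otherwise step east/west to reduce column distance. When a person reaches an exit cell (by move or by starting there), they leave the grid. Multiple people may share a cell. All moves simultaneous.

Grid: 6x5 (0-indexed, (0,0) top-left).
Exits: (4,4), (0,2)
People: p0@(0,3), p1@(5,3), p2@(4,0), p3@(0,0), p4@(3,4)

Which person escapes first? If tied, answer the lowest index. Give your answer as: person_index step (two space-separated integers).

Answer: 0 1

Derivation:
Step 1: p0:(0,3)->(0,2)->EXIT | p1:(5,3)->(4,3) | p2:(4,0)->(4,1) | p3:(0,0)->(0,1) | p4:(3,4)->(4,4)->EXIT
Step 2: p0:escaped | p1:(4,3)->(4,4)->EXIT | p2:(4,1)->(4,2) | p3:(0,1)->(0,2)->EXIT | p4:escaped
Step 3: p0:escaped | p1:escaped | p2:(4,2)->(4,3) | p3:escaped | p4:escaped
Step 4: p0:escaped | p1:escaped | p2:(4,3)->(4,4)->EXIT | p3:escaped | p4:escaped
Exit steps: [1, 2, 4, 2, 1]
First to escape: p0 at step 1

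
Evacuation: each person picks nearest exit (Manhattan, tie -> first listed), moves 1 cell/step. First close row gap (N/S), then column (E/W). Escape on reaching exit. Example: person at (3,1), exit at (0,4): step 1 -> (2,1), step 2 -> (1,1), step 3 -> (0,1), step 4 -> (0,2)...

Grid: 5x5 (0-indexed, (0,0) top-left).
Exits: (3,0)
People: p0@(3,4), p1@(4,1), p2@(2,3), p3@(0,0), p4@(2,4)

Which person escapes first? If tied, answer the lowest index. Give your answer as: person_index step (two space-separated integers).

Answer: 1 2

Derivation:
Step 1: p0:(3,4)->(3,3) | p1:(4,1)->(3,1) | p2:(2,3)->(3,3) | p3:(0,0)->(1,0) | p4:(2,4)->(3,4)
Step 2: p0:(3,3)->(3,2) | p1:(3,1)->(3,0)->EXIT | p2:(3,3)->(3,2) | p3:(1,0)->(2,0) | p4:(3,4)->(3,3)
Step 3: p0:(3,2)->(3,1) | p1:escaped | p2:(3,2)->(3,1) | p3:(2,0)->(3,0)->EXIT | p4:(3,3)->(3,2)
Step 4: p0:(3,1)->(3,0)->EXIT | p1:escaped | p2:(3,1)->(3,0)->EXIT | p3:escaped | p4:(3,2)->(3,1)
Step 5: p0:escaped | p1:escaped | p2:escaped | p3:escaped | p4:(3,1)->(3,0)->EXIT
Exit steps: [4, 2, 4, 3, 5]
First to escape: p1 at step 2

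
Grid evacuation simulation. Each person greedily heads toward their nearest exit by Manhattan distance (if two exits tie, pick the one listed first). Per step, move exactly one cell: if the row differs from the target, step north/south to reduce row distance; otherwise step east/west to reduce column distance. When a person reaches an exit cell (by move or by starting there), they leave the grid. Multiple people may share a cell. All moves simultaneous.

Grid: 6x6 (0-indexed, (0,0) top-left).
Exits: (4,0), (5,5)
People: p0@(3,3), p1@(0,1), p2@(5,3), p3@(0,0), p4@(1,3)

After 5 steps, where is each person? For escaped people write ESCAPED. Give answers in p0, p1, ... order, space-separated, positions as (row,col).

Step 1: p0:(3,3)->(4,3) | p1:(0,1)->(1,1) | p2:(5,3)->(5,4) | p3:(0,0)->(1,0) | p4:(1,3)->(2,3)
Step 2: p0:(4,3)->(4,2) | p1:(1,1)->(2,1) | p2:(5,4)->(5,5)->EXIT | p3:(1,0)->(2,0) | p4:(2,3)->(3,3)
Step 3: p0:(4,2)->(4,1) | p1:(2,1)->(3,1) | p2:escaped | p3:(2,0)->(3,0) | p4:(3,3)->(4,3)
Step 4: p0:(4,1)->(4,0)->EXIT | p1:(3,1)->(4,1) | p2:escaped | p3:(3,0)->(4,0)->EXIT | p4:(4,3)->(4,2)
Step 5: p0:escaped | p1:(4,1)->(4,0)->EXIT | p2:escaped | p3:escaped | p4:(4,2)->(4,1)

ESCAPED ESCAPED ESCAPED ESCAPED (4,1)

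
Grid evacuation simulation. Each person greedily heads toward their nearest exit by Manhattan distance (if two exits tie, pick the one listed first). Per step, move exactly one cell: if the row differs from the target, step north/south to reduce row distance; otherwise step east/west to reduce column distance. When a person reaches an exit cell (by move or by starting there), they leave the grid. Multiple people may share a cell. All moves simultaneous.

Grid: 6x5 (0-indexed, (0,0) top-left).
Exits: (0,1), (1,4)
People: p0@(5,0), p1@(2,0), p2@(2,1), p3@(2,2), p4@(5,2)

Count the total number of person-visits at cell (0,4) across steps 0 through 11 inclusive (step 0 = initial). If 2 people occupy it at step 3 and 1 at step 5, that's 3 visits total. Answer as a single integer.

Answer: 0

Derivation:
Step 0: p0@(5,0) p1@(2,0) p2@(2,1) p3@(2,2) p4@(5,2) -> at (0,4): 0 [-], cum=0
Step 1: p0@(4,0) p1@(1,0) p2@(1,1) p3@(1,2) p4@(4,2) -> at (0,4): 0 [-], cum=0
Step 2: p0@(3,0) p1@(0,0) p2@ESC p3@(0,2) p4@(3,2) -> at (0,4): 0 [-], cum=0
Step 3: p0@(2,0) p1@ESC p2@ESC p3@ESC p4@(2,2) -> at (0,4): 0 [-], cum=0
Step 4: p0@(1,0) p1@ESC p2@ESC p3@ESC p4@(1,2) -> at (0,4): 0 [-], cum=0
Step 5: p0@(0,0) p1@ESC p2@ESC p3@ESC p4@(0,2) -> at (0,4): 0 [-], cum=0
Step 6: p0@ESC p1@ESC p2@ESC p3@ESC p4@ESC -> at (0,4): 0 [-], cum=0
Total visits = 0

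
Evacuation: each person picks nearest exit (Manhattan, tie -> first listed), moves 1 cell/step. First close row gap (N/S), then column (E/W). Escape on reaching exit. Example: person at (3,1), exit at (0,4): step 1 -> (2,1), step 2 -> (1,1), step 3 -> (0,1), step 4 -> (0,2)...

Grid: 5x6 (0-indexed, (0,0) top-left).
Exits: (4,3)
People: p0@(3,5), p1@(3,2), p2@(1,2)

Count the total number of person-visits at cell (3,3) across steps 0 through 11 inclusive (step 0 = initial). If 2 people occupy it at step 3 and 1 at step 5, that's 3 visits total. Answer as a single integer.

Answer: 0

Derivation:
Step 0: p0@(3,5) p1@(3,2) p2@(1,2) -> at (3,3): 0 [-], cum=0
Step 1: p0@(4,5) p1@(4,2) p2@(2,2) -> at (3,3): 0 [-], cum=0
Step 2: p0@(4,4) p1@ESC p2@(3,2) -> at (3,3): 0 [-], cum=0
Step 3: p0@ESC p1@ESC p2@(4,2) -> at (3,3): 0 [-], cum=0
Step 4: p0@ESC p1@ESC p2@ESC -> at (3,3): 0 [-], cum=0
Total visits = 0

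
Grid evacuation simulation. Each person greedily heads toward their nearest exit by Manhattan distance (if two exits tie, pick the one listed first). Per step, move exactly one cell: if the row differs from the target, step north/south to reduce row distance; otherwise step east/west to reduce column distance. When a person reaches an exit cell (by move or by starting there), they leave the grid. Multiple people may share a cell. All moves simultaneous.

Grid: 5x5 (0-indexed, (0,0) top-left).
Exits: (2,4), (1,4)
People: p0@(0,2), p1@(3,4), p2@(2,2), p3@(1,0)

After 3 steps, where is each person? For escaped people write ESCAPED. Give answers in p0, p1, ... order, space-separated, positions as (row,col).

Step 1: p0:(0,2)->(1,2) | p1:(3,4)->(2,4)->EXIT | p2:(2,2)->(2,3) | p3:(1,0)->(1,1)
Step 2: p0:(1,2)->(1,3) | p1:escaped | p2:(2,3)->(2,4)->EXIT | p3:(1,1)->(1,2)
Step 3: p0:(1,3)->(1,4)->EXIT | p1:escaped | p2:escaped | p3:(1,2)->(1,3)

ESCAPED ESCAPED ESCAPED (1,3)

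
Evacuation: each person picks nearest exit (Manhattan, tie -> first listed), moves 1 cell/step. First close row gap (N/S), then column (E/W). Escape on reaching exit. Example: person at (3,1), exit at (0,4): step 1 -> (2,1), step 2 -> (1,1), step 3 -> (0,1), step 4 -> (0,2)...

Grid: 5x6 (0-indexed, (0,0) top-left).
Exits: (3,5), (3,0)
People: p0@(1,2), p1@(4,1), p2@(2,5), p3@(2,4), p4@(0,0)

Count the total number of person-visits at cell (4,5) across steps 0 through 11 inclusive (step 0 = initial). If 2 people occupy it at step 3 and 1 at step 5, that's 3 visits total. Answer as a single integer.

Answer: 0

Derivation:
Step 0: p0@(1,2) p1@(4,1) p2@(2,5) p3@(2,4) p4@(0,0) -> at (4,5): 0 [-], cum=0
Step 1: p0@(2,2) p1@(3,1) p2@ESC p3@(3,4) p4@(1,0) -> at (4,5): 0 [-], cum=0
Step 2: p0@(3,2) p1@ESC p2@ESC p3@ESC p4@(2,0) -> at (4,5): 0 [-], cum=0
Step 3: p0@(3,1) p1@ESC p2@ESC p3@ESC p4@ESC -> at (4,5): 0 [-], cum=0
Step 4: p0@ESC p1@ESC p2@ESC p3@ESC p4@ESC -> at (4,5): 0 [-], cum=0
Total visits = 0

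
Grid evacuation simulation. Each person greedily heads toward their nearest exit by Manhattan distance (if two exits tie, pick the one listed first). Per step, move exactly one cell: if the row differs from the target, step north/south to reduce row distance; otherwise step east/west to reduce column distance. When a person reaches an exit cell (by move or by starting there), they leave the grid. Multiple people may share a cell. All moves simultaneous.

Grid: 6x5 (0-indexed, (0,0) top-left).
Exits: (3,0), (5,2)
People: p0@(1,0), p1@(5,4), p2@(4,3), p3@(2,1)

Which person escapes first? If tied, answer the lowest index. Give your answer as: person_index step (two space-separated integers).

Step 1: p0:(1,0)->(2,0) | p1:(5,4)->(5,3) | p2:(4,3)->(5,3) | p3:(2,1)->(3,1)
Step 2: p0:(2,0)->(3,0)->EXIT | p1:(5,3)->(5,2)->EXIT | p2:(5,3)->(5,2)->EXIT | p3:(3,1)->(3,0)->EXIT
Exit steps: [2, 2, 2, 2]
First to escape: p0 at step 2

Answer: 0 2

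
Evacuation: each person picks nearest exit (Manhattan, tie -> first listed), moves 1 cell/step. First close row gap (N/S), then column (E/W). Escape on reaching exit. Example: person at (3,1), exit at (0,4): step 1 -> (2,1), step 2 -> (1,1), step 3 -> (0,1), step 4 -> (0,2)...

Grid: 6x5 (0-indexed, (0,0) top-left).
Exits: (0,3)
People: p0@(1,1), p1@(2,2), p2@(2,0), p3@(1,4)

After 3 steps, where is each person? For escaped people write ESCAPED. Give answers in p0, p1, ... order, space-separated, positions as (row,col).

Step 1: p0:(1,1)->(0,1) | p1:(2,2)->(1,2) | p2:(2,0)->(1,0) | p3:(1,4)->(0,4)
Step 2: p0:(0,1)->(0,2) | p1:(1,2)->(0,2) | p2:(1,0)->(0,0) | p3:(0,4)->(0,3)->EXIT
Step 3: p0:(0,2)->(0,3)->EXIT | p1:(0,2)->(0,3)->EXIT | p2:(0,0)->(0,1) | p3:escaped

ESCAPED ESCAPED (0,1) ESCAPED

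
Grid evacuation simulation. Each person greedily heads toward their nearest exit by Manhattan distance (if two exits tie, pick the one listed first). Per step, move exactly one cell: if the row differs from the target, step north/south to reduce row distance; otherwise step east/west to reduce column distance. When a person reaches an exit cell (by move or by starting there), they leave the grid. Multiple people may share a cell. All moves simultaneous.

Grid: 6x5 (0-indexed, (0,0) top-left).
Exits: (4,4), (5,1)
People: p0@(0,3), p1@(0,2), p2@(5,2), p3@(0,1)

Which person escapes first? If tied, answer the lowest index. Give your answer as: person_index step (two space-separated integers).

Answer: 2 1

Derivation:
Step 1: p0:(0,3)->(1,3) | p1:(0,2)->(1,2) | p2:(5,2)->(5,1)->EXIT | p3:(0,1)->(1,1)
Step 2: p0:(1,3)->(2,3) | p1:(1,2)->(2,2) | p2:escaped | p3:(1,1)->(2,1)
Step 3: p0:(2,3)->(3,3) | p1:(2,2)->(3,2) | p2:escaped | p3:(2,1)->(3,1)
Step 4: p0:(3,3)->(4,3) | p1:(3,2)->(4,2) | p2:escaped | p3:(3,1)->(4,1)
Step 5: p0:(4,3)->(4,4)->EXIT | p1:(4,2)->(4,3) | p2:escaped | p3:(4,1)->(5,1)->EXIT
Step 6: p0:escaped | p1:(4,3)->(4,4)->EXIT | p2:escaped | p3:escaped
Exit steps: [5, 6, 1, 5]
First to escape: p2 at step 1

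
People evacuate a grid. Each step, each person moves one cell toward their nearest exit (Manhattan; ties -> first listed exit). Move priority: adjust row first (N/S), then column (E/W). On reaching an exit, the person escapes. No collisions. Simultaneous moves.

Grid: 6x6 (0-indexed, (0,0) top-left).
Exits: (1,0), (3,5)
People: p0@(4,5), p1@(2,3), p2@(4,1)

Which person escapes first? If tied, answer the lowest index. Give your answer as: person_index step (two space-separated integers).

Answer: 0 1

Derivation:
Step 1: p0:(4,5)->(3,5)->EXIT | p1:(2,3)->(3,3) | p2:(4,1)->(3,1)
Step 2: p0:escaped | p1:(3,3)->(3,4) | p2:(3,1)->(2,1)
Step 3: p0:escaped | p1:(3,4)->(3,5)->EXIT | p2:(2,1)->(1,1)
Step 4: p0:escaped | p1:escaped | p2:(1,1)->(1,0)->EXIT
Exit steps: [1, 3, 4]
First to escape: p0 at step 1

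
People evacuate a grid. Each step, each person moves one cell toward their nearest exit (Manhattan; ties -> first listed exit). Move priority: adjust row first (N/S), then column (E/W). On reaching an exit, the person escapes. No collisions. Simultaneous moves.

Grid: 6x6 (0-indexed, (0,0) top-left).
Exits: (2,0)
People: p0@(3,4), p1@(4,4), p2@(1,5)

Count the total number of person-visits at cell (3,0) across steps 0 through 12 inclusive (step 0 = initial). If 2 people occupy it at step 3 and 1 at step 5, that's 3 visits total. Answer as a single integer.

Step 0: p0@(3,4) p1@(4,4) p2@(1,5) -> at (3,0): 0 [-], cum=0
Step 1: p0@(2,4) p1@(3,4) p2@(2,5) -> at (3,0): 0 [-], cum=0
Step 2: p0@(2,3) p1@(2,4) p2@(2,4) -> at (3,0): 0 [-], cum=0
Step 3: p0@(2,2) p1@(2,3) p2@(2,3) -> at (3,0): 0 [-], cum=0
Step 4: p0@(2,1) p1@(2,2) p2@(2,2) -> at (3,0): 0 [-], cum=0
Step 5: p0@ESC p1@(2,1) p2@(2,1) -> at (3,0): 0 [-], cum=0
Step 6: p0@ESC p1@ESC p2@ESC -> at (3,0): 0 [-], cum=0
Total visits = 0

Answer: 0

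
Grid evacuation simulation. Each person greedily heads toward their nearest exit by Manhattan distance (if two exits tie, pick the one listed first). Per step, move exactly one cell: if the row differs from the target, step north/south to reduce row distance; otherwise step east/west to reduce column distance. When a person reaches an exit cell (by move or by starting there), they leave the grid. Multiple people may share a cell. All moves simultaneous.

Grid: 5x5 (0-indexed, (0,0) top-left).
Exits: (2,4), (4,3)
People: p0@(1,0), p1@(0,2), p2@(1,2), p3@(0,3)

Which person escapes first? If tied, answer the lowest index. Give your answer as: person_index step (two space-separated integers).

Answer: 2 3

Derivation:
Step 1: p0:(1,0)->(2,0) | p1:(0,2)->(1,2) | p2:(1,2)->(2,2) | p3:(0,3)->(1,3)
Step 2: p0:(2,0)->(2,1) | p1:(1,2)->(2,2) | p2:(2,2)->(2,3) | p3:(1,3)->(2,3)
Step 3: p0:(2,1)->(2,2) | p1:(2,2)->(2,3) | p2:(2,3)->(2,4)->EXIT | p3:(2,3)->(2,4)->EXIT
Step 4: p0:(2,2)->(2,3) | p1:(2,3)->(2,4)->EXIT | p2:escaped | p3:escaped
Step 5: p0:(2,3)->(2,4)->EXIT | p1:escaped | p2:escaped | p3:escaped
Exit steps: [5, 4, 3, 3]
First to escape: p2 at step 3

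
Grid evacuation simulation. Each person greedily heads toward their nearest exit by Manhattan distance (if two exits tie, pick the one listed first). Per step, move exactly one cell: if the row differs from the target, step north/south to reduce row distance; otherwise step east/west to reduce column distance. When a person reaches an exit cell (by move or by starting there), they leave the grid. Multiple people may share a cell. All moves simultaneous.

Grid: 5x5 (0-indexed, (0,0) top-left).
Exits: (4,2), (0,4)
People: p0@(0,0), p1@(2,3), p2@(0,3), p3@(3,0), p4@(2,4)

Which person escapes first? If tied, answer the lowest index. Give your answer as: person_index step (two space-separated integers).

Answer: 2 1

Derivation:
Step 1: p0:(0,0)->(0,1) | p1:(2,3)->(3,3) | p2:(0,3)->(0,4)->EXIT | p3:(3,0)->(4,0) | p4:(2,4)->(1,4)
Step 2: p0:(0,1)->(0,2) | p1:(3,3)->(4,3) | p2:escaped | p3:(4,0)->(4,1) | p4:(1,4)->(0,4)->EXIT
Step 3: p0:(0,2)->(0,3) | p1:(4,3)->(4,2)->EXIT | p2:escaped | p3:(4,1)->(4,2)->EXIT | p4:escaped
Step 4: p0:(0,3)->(0,4)->EXIT | p1:escaped | p2:escaped | p3:escaped | p4:escaped
Exit steps: [4, 3, 1, 3, 2]
First to escape: p2 at step 1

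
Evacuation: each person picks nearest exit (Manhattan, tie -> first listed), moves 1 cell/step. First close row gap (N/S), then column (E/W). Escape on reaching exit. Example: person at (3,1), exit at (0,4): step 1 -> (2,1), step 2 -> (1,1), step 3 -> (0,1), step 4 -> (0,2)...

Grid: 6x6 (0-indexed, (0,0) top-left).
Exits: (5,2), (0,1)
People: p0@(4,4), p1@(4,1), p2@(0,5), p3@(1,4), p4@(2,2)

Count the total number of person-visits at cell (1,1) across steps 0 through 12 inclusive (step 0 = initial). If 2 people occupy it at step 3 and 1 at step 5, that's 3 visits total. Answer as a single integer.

Step 0: p0@(4,4) p1@(4,1) p2@(0,5) p3@(1,4) p4@(2,2) -> at (1,1): 0 [-], cum=0
Step 1: p0@(5,4) p1@(5,1) p2@(0,4) p3@(0,4) p4@(3,2) -> at (1,1): 0 [-], cum=0
Step 2: p0@(5,3) p1@ESC p2@(0,3) p3@(0,3) p4@(4,2) -> at (1,1): 0 [-], cum=0
Step 3: p0@ESC p1@ESC p2@(0,2) p3@(0,2) p4@ESC -> at (1,1): 0 [-], cum=0
Step 4: p0@ESC p1@ESC p2@ESC p3@ESC p4@ESC -> at (1,1): 0 [-], cum=0
Total visits = 0

Answer: 0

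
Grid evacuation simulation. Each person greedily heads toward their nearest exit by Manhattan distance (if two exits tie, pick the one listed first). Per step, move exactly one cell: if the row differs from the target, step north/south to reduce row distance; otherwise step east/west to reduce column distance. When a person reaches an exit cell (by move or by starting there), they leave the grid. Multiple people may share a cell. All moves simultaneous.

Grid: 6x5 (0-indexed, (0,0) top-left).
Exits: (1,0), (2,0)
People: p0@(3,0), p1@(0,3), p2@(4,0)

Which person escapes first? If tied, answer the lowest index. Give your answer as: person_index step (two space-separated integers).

Answer: 0 1

Derivation:
Step 1: p0:(3,0)->(2,0)->EXIT | p1:(0,3)->(1,3) | p2:(4,0)->(3,0)
Step 2: p0:escaped | p1:(1,3)->(1,2) | p2:(3,0)->(2,0)->EXIT
Step 3: p0:escaped | p1:(1,2)->(1,1) | p2:escaped
Step 4: p0:escaped | p1:(1,1)->(1,0)->EXIT | p2:escaped
Exit steps: [1, 4, 2]
First to escape: p0 at step 1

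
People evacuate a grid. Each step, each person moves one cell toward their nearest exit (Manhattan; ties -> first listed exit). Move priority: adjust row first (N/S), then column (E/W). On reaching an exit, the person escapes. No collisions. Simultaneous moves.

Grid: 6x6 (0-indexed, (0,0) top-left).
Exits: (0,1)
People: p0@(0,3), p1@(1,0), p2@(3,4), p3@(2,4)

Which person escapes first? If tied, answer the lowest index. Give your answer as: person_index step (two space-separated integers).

Answer: 0 2

Derivation:
Step 1: p0:(0,3)->(0,2) | p1:(1,0)->(0,0) | p2:(3,4)->(2,4) | p3:(2,4)->(1,4)
Step 2: p0:(0,2)->(0,1)->EXIT | p1:(0,0)->(0,1)->EXIT | p2:(2,4)->(1,4) | p3:(1,4)->(0,4)
Step 3: p0:escaped | p1:escaped | p2:(1,4)->(0,4) | p3:(0,4)->(0,3)
Step 4: p0:escaped | p1:escaped | p2:(0,4)->(0,3) | p3:(0,3)->(0,2)
Step 5: p0:escaped | p1:escaped | p2:(0,3)->(0,2) | p3:(0,2)->(0,1)->EXIT
Step 6: p0:escaped | p1:escaped | p2:(0,2)->(0,1)->EXIT | p3:escaped
Exit steps: [2, 2, 6, 5]
First to escape: p0 at step 2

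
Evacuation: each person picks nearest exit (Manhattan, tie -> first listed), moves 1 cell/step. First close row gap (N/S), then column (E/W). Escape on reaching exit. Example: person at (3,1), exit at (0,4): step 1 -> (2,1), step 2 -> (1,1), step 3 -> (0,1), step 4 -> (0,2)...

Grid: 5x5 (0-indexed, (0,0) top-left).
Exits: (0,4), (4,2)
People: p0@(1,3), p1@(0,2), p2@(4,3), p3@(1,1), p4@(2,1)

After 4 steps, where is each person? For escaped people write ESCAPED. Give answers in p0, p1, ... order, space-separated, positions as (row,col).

Step 1: p0:(1,3)->(0,3) | p1:(0,2)->(0,3) | p2:(4,3)->(4,2)->EXIT | p3:(1,1)->(0,1) | p4:(2,1)->(3,1)
Step 2: p0:(0,3)->(0,4)->EXIT | p1:(0,3)->(0,4)->EXIT | p2:escaped | p3:(0,1)->(0,2) | p4:(3,1)->(4,1)
Step 3: p0:escaped | p1:escaped | p2:escaped | p3:(0,2)->(0,3) | p4:(4,1)->(4,2)->EXIT
Step 4: p0:escaped | p1:escaped | p2:escaped | p3:(0,3)->(0,4)->EXIT | p4:escaped

ESCAPED ESCAPED ESCAPED ESCAPED ESCAPED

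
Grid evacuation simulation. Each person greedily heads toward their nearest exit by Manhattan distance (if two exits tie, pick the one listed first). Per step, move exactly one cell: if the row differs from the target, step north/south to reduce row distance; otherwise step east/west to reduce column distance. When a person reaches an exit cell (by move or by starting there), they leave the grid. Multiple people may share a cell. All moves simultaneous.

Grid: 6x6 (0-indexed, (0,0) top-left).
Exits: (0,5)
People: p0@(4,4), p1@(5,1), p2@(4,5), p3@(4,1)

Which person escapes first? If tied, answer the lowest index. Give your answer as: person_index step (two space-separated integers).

Answer: 2 4

Derivation:
Step 1: p0:(4,4)->(3,4) | p1:(5,1)->(4,1) | p2:(4,5)->(3,5) | p3:(4,1)->(3,1)
Step 2: p0:(3,4)->(2,4) | p1:(4,1)->(3,1) | p2:(3,5)->(2,5) | p3:(3,1)->(2,1)
Step 3: p0:(2,4)->(1,4) | p1:(3,1)->(2,1) | p2:(2,5)->(1,5) | p3:(2,1)->(1,1)
Step 4: p0:(1,4)->(0,4) | p1:(2,1)->(1,1) | p2:(1,5)->(0,5)->EXIT | p3:(1,1)->(0,1)
Step 5: p0:(0,4)->(0,5)->EXIT | p1:(1,1)->(0,1) | p2:escaped | p3:(0,1)->(0,2)
Step 6: p0:escaped | p1:(0,1)->(0,2) | p2:escaped | p3:(0,2)->(0,3)
Step 7: p0:escaped | p1:(0,2)->(0,3) | p2:escaped | p3:(0,3)->(0,4)
Step 8: p0:escaped | p1:(0,3)->(0,4) | p2:escaped | p3:(0,4)->(0,5)->EXIT
Step 9: p0:escaped | p1:(0,4)->(0,5)->EXIT | p2:escaped | p3:escaped
Exit steps: [5, 9, 4, 8]
First to escape: p2 at step 4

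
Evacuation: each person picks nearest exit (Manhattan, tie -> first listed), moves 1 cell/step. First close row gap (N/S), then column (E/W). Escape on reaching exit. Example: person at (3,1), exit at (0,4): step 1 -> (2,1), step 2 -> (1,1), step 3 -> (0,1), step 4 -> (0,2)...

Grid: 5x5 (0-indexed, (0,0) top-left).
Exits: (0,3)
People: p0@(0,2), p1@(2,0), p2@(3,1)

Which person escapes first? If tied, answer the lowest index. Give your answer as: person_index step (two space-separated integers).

Step 1: p0:(0,2)->(0,3)->EXIT | p1:(2,0)->(1,0) | p2:(3,1)->(2,1)
Step 2: p0:escaped | p1:(1,0)->(0,0) | p2:(2,1)->(1,1)
Step 3: p0:escaped | p1:(0,0)->(0,1) | p2:(1,1)->(0,1)
Step 4: p0:escaped | p1:(0,1)->(0,2) | p2:(0,1)->(0,2)
Step 5: p0:escaped | p1:(0,2)->(0,3)->EXIT | p2:(0,2)->(0,3)->EXIT
Exit steps: [1, 5, 5]
First to escape: p0 at step 1

Answer: 0 1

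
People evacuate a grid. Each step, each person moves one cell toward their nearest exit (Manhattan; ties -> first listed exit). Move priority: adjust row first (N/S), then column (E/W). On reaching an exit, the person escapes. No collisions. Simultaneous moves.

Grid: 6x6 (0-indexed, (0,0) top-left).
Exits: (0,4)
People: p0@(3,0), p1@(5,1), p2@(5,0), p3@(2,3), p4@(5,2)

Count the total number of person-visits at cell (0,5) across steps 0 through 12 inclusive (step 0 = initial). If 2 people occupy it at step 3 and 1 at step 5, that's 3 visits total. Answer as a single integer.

Answer: 0

Derivation:
Step 0: p0@(3,0) p1@(5,1) p2@(5,0) p3@(2,3) p4@(5,2) -> at (0,5): 0 [-], cum=0
Step 1: p0@(2,0) p1@(4,1) p2@(4,0) p3@(1,3) p4@(4,2) -> at (0,5): 0 [-], cum=0
Step 2: p0@(1,0) p1@(3,1) p2@(3,0) p3@(0,3) p4@(3,2) -> at (0,5): 0 [-], cum=0
Step 3: p0@(0,0) p1@(2,1) p2@(2,0) p3@ESC p4@(2,2) -> at (0,5): 0 [-], cum=0
Step 4: p0@(0,1) p1@(1,1) p2@(1,0) p3@ESC p4@(1,2) -> at (0,5): 0 [-], cum=0
Step 5: p0@(0,2) p1@(0,1) p2@(0,0) p3@ESC p4@(0,2) -> at (0,5): 0 [-], cum=0
Step 6: p0@(0,3) p1@(0,2) p2@(0,1) p3@ESC p4@(0,3) -> at (0,5): 0 [-], cum=0
Step 7: p0@ESC p1@(0,3) p2@(0,2) p3@ESC p4@ESC -> at (0,5): 0 [-], cum=0
Step 8: p0@ESC p1@ESC p2@(0,3) p3@ESC p4@ESC -> at (0,5): 0 [-], cum=0
Step 9: p0@ESC p1@ESC p2@ESC p3@ESC p4@ESC -> at (0,5): 0 [-], cum=0
Total visits = 0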